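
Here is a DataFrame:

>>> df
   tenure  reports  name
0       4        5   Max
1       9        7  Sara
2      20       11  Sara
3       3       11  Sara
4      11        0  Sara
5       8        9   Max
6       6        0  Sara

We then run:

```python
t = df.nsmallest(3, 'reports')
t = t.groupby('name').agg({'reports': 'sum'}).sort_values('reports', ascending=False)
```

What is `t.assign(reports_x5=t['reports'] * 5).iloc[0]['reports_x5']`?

take 3 rows with smallest reports:
   tenure  reports  name
4      11        0  Sara
6       6        0  Sara
0       4        5   Max
group by name, sum of reports:
      reports
name         
Max         5
Sara        0
sort by reports descending:
      reports
name         
Max         5
Sara        0
add column reports_x5 = t['reports'] * 5:
      reports  reports_x5
name                     
Max         5          25
Sara        0           0
Hence 25.

25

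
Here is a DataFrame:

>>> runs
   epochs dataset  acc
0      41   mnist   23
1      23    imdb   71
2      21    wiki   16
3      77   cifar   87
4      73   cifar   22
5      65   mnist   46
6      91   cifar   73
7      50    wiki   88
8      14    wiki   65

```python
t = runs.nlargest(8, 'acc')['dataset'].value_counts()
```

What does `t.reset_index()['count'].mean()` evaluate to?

2.0

take 8 rows with largest acc:
   epochs dataset  acc
7      50    wiki   88
3      77   cifar   87
6      91   cifar   73
1      23    imdb   71
8      14    wiki   65
5      65   mnist   46
0      41   mnist   23
4      73   cifar   22
value_counts of dataset:
dataset
cifar    3
wiki     2
mnist    2
imdb     1
Name: count, dtype: int64
reset_index():
  dataset  count
0   cifar      3
1    wiki      2
2   mnist      2
3    imdb      1
Finally, mean of column 'count' = 2.0.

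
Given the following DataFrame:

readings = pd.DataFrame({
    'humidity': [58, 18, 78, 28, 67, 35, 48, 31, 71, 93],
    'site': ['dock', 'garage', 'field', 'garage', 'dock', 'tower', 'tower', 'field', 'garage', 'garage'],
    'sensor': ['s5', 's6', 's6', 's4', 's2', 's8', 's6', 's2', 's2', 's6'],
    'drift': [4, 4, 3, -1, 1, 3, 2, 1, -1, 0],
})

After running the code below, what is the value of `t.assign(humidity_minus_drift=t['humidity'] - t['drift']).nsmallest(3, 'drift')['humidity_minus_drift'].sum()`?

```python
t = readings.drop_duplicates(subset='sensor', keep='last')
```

drop duplicate sensor (keep=last):
   humidity    site sensor  drift
0        58    dock     s5      4
3        28  garage     s4     -1
5        35   tower     s8      3
8        71  garage     s2     -1
9        93  garage     s6      0
add column humidity_minus_drift = t['humidity'] - t['drift']:
   humidity    site sensor  drift  humidity_minus_drift
0        58    dock     s5      4                    54
3        28  garage     s4     -1                    29
5        35   tower     s8      3                    32
8        71  garage     s2     -1                    72
9        93  garage     s6      0                    93
take 3 rows with smallest drift:
   humidity    site sensor  drift  humidity_minus_drift
3        28  garage     s4     -1                    29
8        71  garage     s2     -1                    72
9        93  garage     s6      0                    93
Taking the sum of column 'humidity_minus_drift' gives 194.

194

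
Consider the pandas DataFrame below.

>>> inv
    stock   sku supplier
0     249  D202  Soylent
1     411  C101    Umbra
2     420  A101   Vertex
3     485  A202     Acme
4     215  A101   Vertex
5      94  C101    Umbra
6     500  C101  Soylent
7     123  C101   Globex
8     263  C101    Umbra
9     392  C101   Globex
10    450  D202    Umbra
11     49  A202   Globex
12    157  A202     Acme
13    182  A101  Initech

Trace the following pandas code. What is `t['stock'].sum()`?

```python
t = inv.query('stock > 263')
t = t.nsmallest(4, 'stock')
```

filter rows where stock > 263:
    stock   sku supplier
1     411  C101    Umbra
2     420  A101   Vertex
3     485  A202     Acme
6     500  C101  Soylent
9     392  C101   Globex
10    450  D202    Umbra
take 4 rows with smallest stock:
    stock   sku supplier
9     392  C101   Globex
1     411  C101    Umbra
2     420  A101   Vertex
10    450  D202    Umbra

1673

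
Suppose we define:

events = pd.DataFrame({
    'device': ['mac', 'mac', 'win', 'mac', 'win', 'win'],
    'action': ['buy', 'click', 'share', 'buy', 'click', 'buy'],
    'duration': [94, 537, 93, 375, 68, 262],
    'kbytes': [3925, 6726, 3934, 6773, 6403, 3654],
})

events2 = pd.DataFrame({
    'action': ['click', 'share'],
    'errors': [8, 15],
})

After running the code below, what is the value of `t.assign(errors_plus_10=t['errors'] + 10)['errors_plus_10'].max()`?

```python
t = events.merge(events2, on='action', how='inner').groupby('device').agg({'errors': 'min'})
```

18

merge on 'action' (how='inner') → 3 rows:
  device action  duration  kbytes  errors
0    mac  click       537    6726       8
1    win  share        93    3934      15
2    win  click        68    6403       8
group by device, min of errors:
        errors
device        
mac          8
win          8
add column errors_plus_10 = t['errors'] + 10:
        errors  errors_plus_10
device                        
mac          8              18
win          8              18
So max() = 18.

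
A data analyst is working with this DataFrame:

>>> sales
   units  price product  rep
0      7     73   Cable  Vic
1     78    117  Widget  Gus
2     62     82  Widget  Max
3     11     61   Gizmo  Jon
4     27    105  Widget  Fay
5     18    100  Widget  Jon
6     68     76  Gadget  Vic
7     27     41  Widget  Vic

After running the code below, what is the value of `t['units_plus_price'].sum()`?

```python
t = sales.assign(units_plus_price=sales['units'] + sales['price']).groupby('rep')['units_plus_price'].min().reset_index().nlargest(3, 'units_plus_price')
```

add column units_plus_price = sales['units'] + sales['price']:
   units  price product  rep  units_plus_price
0      7     73   Cable  Vic                80
1     78    117  Widget  Gus               195
2     62     82  Widget  Max               144
3     11     61   Gizmo  Jon                72
4     27    105  Widget  Fay               132
5     18    100  Widget  Jon               118
6     68     76  Gadget  Vic               144
7     27     41  Widget  Vic                68
group by rep, min of units_plus_price:
rep
Fay    132
Gus    195
Jon     72
Max    144
Vic     68
Name: units_plus_price, dtype: int64
reset_index():
   rep  units_plus_price
0  Fay               132
1  Gus               195
2  Jon                72
3  Max               144
4  Vic                68
take 3 rows with largest units_plus_price:
   rep  units_plus_price
1  Gus               195
3  Max               144
0  Fay               132
Reading off the sum of column 'units_plus_price', we get 471.

471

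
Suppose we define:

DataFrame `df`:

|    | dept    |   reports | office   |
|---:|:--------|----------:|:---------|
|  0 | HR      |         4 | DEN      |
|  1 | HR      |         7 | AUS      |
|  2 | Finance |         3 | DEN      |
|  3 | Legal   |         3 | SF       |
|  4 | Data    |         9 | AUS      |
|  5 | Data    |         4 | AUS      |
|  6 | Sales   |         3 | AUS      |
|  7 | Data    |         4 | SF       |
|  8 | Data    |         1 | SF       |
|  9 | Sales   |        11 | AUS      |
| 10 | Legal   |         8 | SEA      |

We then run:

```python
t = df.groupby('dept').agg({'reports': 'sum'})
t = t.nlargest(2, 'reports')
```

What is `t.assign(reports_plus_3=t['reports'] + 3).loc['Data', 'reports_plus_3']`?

group by dept, sum of reports:
         reports
dept            
Data          18
Finance        3
HR            11
Legal         11
Sales         14
take 2 rows with largest reports:
       reports
dept          
Data        18
Sales       14
add column reports_plus_3 = t['reports'] + 3:
       reports  reports_plus_3
dept                          
Data        18              21
Sales       14              17

21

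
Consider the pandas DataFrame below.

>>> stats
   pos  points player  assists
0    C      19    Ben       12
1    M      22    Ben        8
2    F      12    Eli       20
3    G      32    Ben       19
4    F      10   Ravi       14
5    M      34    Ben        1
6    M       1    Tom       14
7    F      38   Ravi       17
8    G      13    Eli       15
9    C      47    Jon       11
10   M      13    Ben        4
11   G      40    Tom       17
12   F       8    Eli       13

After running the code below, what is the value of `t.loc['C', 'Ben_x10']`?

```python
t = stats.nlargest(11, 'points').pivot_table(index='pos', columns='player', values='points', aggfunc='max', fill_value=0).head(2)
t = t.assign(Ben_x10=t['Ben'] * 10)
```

190

take 11 rows with largest points:
   pos  points player  assists
9    C      47    Jon       11
11   G      40    Tom       17
7    F      38   Ravi       17
5    M      34    Ben        1
3    G      32    Ben       19
1    M      22    Ben        8
0    C      19    Ben       12
8    G      13    Eli       15
10   M      13    Ben        4
2    F      12    Eli       20
4    F      10   Ravi       14
pivot: rows=pos, cols=player, max(points):
player  Ben  Eli  Jon  Ravi  Tom
pos                             
C        19    0   47     0    0
F         0   12    0    38    0
G        32   13    0     0   40
M        34    0    0     0    0
take first 2 rows:
player  Ben  Eli  Jon  Ravi  Tom
pos                             
C        19    0   47     0    0
F         0   12    0    38    0
add column Ben_x10 = t['Ben'] * 10:
player  Ben  Eli  Jon  Ravi  Tom  Ben_x10
pos                                      
C        19    0   47     0    0      190
F         0   12    0    38    0        0
Hence 190.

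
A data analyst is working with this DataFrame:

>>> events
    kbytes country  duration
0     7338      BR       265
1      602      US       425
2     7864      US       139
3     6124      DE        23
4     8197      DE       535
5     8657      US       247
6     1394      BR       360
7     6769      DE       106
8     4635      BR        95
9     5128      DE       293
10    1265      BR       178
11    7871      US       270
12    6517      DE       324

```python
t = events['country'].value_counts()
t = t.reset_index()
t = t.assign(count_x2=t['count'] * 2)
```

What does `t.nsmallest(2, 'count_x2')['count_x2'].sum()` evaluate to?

value_counts of country:
country
DE    5
BR    4
US    4
Name: count, dtype: int64
reset_index():
  country  count
0      DE      5
1      BR      4
2      US      4
add column count_x2 = t['count'] * 2:
  country  count  count_x2
0      DE      5        10
1      BR      4         8
2      US      4         8
take 2 rows with smallest count_x2:
  country  count  count_x2
1      BR      4         8
2      US      4         8
Finally, sum of column 'count_x2' = 16.

16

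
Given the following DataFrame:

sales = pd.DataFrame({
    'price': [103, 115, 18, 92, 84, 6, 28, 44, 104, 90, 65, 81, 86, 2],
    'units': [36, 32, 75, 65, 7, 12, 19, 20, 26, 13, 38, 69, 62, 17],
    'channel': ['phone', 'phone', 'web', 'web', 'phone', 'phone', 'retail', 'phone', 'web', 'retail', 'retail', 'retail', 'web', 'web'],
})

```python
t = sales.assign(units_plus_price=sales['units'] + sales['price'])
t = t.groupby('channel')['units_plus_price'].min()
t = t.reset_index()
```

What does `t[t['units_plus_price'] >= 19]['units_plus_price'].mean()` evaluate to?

33.0

add column units_plus_price = sales['units'] + sales['price']:
    price  units channel  units_plus_price
0     103     36   phone               139
1     115     32   phone               147
2      18     75     web                93
3      92     65     web               157
4      84      7   phone                91
5       6     12   phone                18
6      28     19  retail                47
7      44     20   phone                64
8     104     26     web               130
9      90     13  retail               103
10     65     38  retail               103
11     81     69  retail               150
12     86     62     web               148
13      2     17     web                19
group by channel, min of units_plus_price:
channel
phone     18
retail    47
web       19
Name: units_plus_price, dtype: int64
reset_index():
  channel  units_plus_price
0   phone                18
1  retail                47
2     web                19
filter rows where units_plus_price >= 19:
  channel  units_plus_price
1  retail                47
2     web                19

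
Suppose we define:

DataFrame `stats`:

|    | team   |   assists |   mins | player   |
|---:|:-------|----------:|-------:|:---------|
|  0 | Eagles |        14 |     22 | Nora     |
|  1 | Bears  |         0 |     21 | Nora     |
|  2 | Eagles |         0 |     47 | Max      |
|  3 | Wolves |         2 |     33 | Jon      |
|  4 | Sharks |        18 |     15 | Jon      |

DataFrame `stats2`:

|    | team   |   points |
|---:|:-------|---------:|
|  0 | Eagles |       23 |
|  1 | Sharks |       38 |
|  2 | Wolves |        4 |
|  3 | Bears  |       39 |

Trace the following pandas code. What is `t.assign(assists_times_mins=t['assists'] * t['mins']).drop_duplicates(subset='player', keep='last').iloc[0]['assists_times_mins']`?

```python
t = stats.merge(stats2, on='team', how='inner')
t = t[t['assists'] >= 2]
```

308

merge on 'team' (how='inner') → 5 rows:
     team  assists  mins player  points
0  Eagles       14    22   Nora      23
1   Bears        0    21   Nora      39
2  Eagles        0    47    Max      23
3  Wolves        2    33    Jon       4
4  Sharks       18    15    Jon      38
filter rows where assists >= 2:
     team  assists  mins player  points
0  Eagles       14    22   Nora      23
3  Wolves        2    33    Jon       4
4  Sharks       18    15    Jon      38
add column assists_times_mins = t['assists'] * t['mins']:
     team  assists  mins player  points  assists_times_mins
0  Eagles       14    22   Nora      23                 308
3  Wolves        2    33    Jon       4                  66
4  Sharks       18    15    Jon      38                 270
drop duplicate player (keep=last):
     team  assists  mins player  points  assists_times_mins
0  Eagles       14    22   Nora      23                 308
4  Sharks       18    15    Jon      38                 270
Reading off the value at position 0, column 'assists_times_mins', we get 308.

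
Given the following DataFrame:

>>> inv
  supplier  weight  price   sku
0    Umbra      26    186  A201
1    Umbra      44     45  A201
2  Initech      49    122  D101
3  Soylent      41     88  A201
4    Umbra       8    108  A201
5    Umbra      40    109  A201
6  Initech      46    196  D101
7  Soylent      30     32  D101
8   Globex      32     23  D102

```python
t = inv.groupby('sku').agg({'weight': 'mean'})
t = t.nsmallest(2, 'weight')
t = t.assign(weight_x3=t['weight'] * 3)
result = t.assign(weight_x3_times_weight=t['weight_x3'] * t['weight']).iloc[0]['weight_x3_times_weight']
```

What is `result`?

3033.72

group by sku, mean of weight:
         weight
sku            
A201  31.800000
D101  41.666667
D102  32.000000
take 2 rows with smallest weight:
      weight
sku         
A201    31.8
D102    32.0
add column weight_x3 = t['weight'] * 3:
      weight  weight_x3
sku                    
A201    31.8       95.4
D102    32.0       96.0
add column weight_x3_times_weight = t['weight_x3'] * t['weight']:
      weight  weight_x3  weight_x3_times_weight
sku                                            
A201    31.8       95.4                 3033.72
D102    32.0       96.0                 3072.00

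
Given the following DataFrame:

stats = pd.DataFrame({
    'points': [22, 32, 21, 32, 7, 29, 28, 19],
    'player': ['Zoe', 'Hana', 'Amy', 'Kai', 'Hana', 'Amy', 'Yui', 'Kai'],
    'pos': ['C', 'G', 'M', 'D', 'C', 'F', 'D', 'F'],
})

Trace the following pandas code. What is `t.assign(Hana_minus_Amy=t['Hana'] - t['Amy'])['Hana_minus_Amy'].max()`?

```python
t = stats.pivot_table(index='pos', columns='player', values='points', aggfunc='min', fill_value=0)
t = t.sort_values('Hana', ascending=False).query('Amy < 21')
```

pivot: rows=pos, cols=player, min(points):
player  Amy  Hana  Kai  Yui  Zoe
pos                             
C         0     7    0    0   22
D         0     0   32   28    0
F        29     0   19    0    0
G         0    32    0    0    0
M        21     0    0    0    0
sort by Hana descending:
player  Amy  Hana  Kai  Yui  Zoe
pos                             
G         0    32    0    0    0
C         0     7    0    0   22
D         0     0   32   28    0
F        29     0   19    0    0
M        21     0    0    0    0
filter rows where Amy < 21:
player  Amy  Hana  Kai  Yui  Zoe
pos                             
G         0    32    0    0    0
C         0     7    0    0   22
D         0     0   32   28    0
add column Hana_minus_Amy = t['Hana'] - t['Amy']:
player  Amy  Hana  Kai  Yui  Zoe  Hana_minus_Amy
pos                                             
G         0    32    0    0    0              32
C         0     7    0    0   22               7
D         0     0   32   28    0               0

32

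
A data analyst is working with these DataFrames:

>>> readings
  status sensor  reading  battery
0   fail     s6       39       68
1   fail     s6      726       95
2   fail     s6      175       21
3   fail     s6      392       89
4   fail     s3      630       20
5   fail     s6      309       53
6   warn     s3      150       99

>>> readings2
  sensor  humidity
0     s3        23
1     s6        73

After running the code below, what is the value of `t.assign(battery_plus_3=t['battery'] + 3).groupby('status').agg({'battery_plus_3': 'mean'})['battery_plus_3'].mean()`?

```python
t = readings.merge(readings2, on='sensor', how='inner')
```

merge on 'sensor' (how='inner') → 7 rows:
  status sensor  reading  battery  humidity
0   fail     s6       39       68        73
1   fail     s6      726       95        73
2   fail     s6      175       21        73
3   fail     s6      392       89        73
4   fail     s3      630       20        23
5   fail     s6      309       53        73
6   warn     s3      150       99        23
add column battery_plus_3 = t['battery'] + 3:
  status sensor  reading  battery  humidity  battery_plus_3
0   fail     s6       39       68        73              71
1   fail     s6      726       95        73              98
2   fail     s6      175       21        73              24
3   fail     s6      392       89        73              92
4   fail     s3      630       20        23              23
5   fail     s6      309       53        73              56
6   warn     s3      150       99        23             102
group by status, mean of battery_plus_3:
        battery_plus_3
status                
fail         60.666667
warn        102.000000

81.3333333333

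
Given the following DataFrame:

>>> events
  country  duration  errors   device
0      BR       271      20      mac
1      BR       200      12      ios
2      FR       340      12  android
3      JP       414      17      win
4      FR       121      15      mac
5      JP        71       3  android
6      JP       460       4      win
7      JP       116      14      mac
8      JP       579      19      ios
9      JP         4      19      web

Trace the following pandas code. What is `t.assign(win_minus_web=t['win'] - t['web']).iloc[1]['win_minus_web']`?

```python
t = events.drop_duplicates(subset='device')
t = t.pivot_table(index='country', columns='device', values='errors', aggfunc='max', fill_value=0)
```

drop duplicate device (keep=first):
  country  duration  errors   device
0      BR       271      20      mac
1      BR       200      12      ios
2      FR       340      12  android
3      JP       414      17      win
9      JP         4      19      web
pivot: rows=country, cols=device, max(errors):
device   android  ios  mac  web  win
country                             
BR             0   12   20    0    0
FR            12    0    0    0    0
JP             0    0    0   19   17
add column win_minus_web = t['win'] - t['web']:
device   android  ios  mac  web  win  win_minus_web
country                                            
BR             0   12   20    0    0              0
FR            12    0    0    0    0              0
JP             0    0    0   19   17             -2
Then the value at position 1, column 'win_minus_web': 0

0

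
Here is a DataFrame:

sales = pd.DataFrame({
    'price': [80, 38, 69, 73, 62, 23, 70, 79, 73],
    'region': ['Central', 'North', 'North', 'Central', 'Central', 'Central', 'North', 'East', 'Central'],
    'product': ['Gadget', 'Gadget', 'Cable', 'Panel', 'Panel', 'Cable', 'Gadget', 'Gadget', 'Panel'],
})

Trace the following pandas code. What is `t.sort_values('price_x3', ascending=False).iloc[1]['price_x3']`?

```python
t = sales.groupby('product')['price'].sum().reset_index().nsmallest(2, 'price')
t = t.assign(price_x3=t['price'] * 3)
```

group by product, sum of price:
product
Cable      92
Gadget    267
Panel     208
Name: price, dtype: int64
reset_index():
  product  price
0   Cable     92
1  Gadget    267
2   Panel    208
take 2 rows with smallest price:
  product  price
0   Cable     92
2   Panel    208
add column price_x3 = t['price'] * 3:
  product  price  price_x3
0   Cable     92       276
2   Panel    208       624
sort by price_x3 descending:
  product  price  price_x3
2   Panel    208       624
0   Cable     92       276

276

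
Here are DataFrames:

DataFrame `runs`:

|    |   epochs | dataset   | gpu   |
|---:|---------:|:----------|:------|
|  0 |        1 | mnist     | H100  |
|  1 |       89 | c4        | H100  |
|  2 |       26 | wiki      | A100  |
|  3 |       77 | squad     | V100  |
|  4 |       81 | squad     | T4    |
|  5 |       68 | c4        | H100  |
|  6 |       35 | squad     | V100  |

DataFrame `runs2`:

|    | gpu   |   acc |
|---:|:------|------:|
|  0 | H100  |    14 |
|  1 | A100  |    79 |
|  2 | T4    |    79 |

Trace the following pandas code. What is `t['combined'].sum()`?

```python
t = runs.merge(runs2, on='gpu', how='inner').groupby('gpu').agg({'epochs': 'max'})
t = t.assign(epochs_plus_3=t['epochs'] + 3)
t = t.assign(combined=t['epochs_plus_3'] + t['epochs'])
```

merge on 'gpu' (how='inner') → 5 rows:
   epochs dataset   gpu  acc
0       1   mnist  H100   14
1      89      c4  H100   14
2      26    wiki  A100   79
3      81   squad    T4   79
4      68      c4  H100   14
group by gpu, max of epochs:
      epochs
gpu         
A100      26
H100      89
T4        81
add column epochs_plus_3 = t['epochs'] + 3:
      epochs  epochs_plus_3
gpu                        
A100      26             29
H100      89             92
T4        81             84
add column combined = t['epochs_plus_3'] + t['epochs']:
      epochs  epochs_plus_3  combined
gpu                                  
A100      26             29        55
H100      89             92       181
T4        81             84       165

401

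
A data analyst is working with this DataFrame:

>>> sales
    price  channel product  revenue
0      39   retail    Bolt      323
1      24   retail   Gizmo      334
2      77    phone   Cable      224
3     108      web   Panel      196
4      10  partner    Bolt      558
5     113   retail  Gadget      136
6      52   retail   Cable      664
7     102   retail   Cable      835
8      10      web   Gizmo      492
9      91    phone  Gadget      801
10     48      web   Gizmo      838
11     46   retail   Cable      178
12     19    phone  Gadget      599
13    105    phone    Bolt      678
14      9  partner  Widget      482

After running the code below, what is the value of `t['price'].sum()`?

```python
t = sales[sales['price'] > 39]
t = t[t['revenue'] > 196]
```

filter rows where price > 39:
    price channel product  revenue
2      77   phone   Cable      224
3     108     web   Panel      196
5     113  retail  Gadget      136
6      52  retail   Cable      664
7     102  retail   Cable      835
9      91   phone  Gadget      801
10     48     web   Gizmo      838
11     46  retail   Cable      178
13    105   phone    Bolt      678
filter rows where revenue > 196:
    price channel product  revenue
2      77   phone   Cable      224
6      52  retail   Cable      664
7     102  retail   Cable      835
9      91   phone  Gadget      801
10     48     web   Gizmo      838
13    105   phone    Bolt      678
sum of column 'price' → 475

475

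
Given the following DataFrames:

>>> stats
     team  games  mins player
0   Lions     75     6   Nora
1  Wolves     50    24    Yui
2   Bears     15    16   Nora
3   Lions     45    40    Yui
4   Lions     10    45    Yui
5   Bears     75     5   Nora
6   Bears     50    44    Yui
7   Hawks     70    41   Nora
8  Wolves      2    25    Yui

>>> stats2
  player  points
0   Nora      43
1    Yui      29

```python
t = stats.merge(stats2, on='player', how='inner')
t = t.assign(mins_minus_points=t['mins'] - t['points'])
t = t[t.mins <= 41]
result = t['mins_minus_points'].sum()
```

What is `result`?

merge on 'player' (how='inner') → 9 rows:
     team  games  mins player  points
0   Lions     75     6   Nora      43
1  Wolves     50    24    Yui      29
2   Bears     15    16   Nora      43
3   Lions     45    40    Yui      29
4   Lions     10    45    Yui      29
5   Bears     75     5   Nora      43
6   Bears     50    44    Yui      29
7   Hawks     70    41   Nora      43
8  Wolves      2    25    Yui      29
add column mins_minus_points = t['mins'] - t['points']:
     team  games  mins player  points  mins_minus_points
0   Lions     75     6   Nora      43                -37
1  Wolves     50    24    Yui      29                 -5
2   Bears     15    16   Nora      43                -27
3   Lions     45    40    Yui      29                 11
4   Lions     10    45    Yui      29                 16
5   Bears     75     5   Nora      43                -38
6   Bears     50    44    Yui      29                 15
7   Hawks     70    41   Nora      43                 -2
8  Wolves      2    25    Yui      29                 -4
filter rows where mins <= 41:
     team  games  mins player  points  mins_minus_points
0   Lions     75     6   Nora      43                -37
1  Wolves     50    24    Yui      29                 -5
2   Bears     15    16   Nora      43                -27
3   Lions     45    40    Yui      29                 11
5   Bears     75     5   Nora      43                -38
7   Hawks     70    41   Nora      43                 -2
8  Wolves      2    25    Yui      29                 -4
Finally, sum of column 'mins_minus_points' = -102.

-102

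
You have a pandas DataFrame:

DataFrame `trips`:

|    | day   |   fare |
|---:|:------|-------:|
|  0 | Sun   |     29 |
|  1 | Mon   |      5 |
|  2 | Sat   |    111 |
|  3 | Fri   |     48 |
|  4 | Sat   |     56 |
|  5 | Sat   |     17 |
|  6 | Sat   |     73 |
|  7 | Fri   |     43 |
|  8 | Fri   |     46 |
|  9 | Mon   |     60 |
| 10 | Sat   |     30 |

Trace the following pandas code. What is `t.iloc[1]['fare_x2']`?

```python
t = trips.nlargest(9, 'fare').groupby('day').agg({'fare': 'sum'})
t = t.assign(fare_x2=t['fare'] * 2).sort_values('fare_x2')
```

120

take 9 rows with largest fare:
    day  fare
2   Sat   111
6   Sat    73
9   Mon    60
4   Sat    56
3   Fri    48
8   Fri    46
7   Fri    43
10  Sat    30
0   Sun    29
group by day, sum of fare:
     fare
day      
Fri   137
Mon    60
Sat   270
Sun    29
add column fare_x2 = t['fare'] * 2:
     fare  fare_x2
day               
Fri   137      274
Mon    60      120
Sat   270      540
Sun    29       58
sort by fare_x2:
     fare  fare_x2
day               
Sun    29       58
Mon    60      120
Fri   137      274
Sat   270      540
value at position 1, column 'fare_x2' → 120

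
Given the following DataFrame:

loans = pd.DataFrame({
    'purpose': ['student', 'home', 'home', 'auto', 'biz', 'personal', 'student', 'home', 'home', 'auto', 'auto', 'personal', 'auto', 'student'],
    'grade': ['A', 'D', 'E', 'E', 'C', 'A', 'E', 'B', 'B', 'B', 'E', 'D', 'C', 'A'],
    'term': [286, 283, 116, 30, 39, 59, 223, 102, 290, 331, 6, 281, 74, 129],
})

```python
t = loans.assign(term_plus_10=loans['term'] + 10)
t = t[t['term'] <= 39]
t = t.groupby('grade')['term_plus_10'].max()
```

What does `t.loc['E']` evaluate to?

40

add column term_plus_10 = loans['term'] + 10:
     purpose grade  term  term_plus_10
0    student     A   286           296
1       home     D   283           293
2       home     E   116           126
3       auto     E    30            40
4        biz     C    39            49
5   personal     A    59            69
6    student     E   223           233
7       home     B   102           112
8       home     B   290           300
9       auto     B   331           341
10      auto     E     6            16
11  personal     D   281           291
12      auto     C    74            84
13   student     A   129           139
filter rows where term <= 39:
   purpose grade  term  term_plus_10
3     auto     E    30            40
4      biz     C    39            49
10    auto     E     6            16
group by grade, max of term_plus_10:
grade
C    49
E    40
Name: term_plus_10, dtype: int64
value at index 'E' → 40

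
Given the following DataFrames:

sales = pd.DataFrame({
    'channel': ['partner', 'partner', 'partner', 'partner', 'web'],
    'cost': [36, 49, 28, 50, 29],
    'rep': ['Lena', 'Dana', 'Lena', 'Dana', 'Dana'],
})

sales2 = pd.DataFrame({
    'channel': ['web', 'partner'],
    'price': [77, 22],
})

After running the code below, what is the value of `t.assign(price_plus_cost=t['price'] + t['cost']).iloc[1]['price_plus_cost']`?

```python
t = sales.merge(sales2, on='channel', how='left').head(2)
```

merge on 'channel' (how='left') → 5 rows:
   channel  cost   rep  price
0  partner    36  Lena     22
1  partner    49  Dana     22
2  partner    28  Lena     22
3  partner    50  Dana     22
4      web    29  Dana     77
take first 2 rows:
   channel  cost   rep  price
0  partner    36  Lena     22
1  partner    49  Dana     22
add column price_plus_cost = t['price'] + t['cost']:
   channel  cost   rep  price  price_plus_cost
0  partner    36  Lena     22               58
1  partner    49  Dana     22               71
Finally, value at position 1, column 'price_plus_cost' = 71.

71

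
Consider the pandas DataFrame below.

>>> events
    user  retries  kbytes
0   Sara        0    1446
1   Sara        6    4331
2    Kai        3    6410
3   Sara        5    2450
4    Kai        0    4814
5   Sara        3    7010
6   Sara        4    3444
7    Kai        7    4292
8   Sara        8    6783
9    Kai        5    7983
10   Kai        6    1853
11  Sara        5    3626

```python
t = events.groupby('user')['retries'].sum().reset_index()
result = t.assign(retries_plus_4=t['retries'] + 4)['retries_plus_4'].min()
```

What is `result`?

25

group by user, sum of retries:
user
Kai     21
Sara    31
Name: retries, dtype: int64
reset_index():
   user  retries
0   Kai       21
1  Sara       31
add column retries_plus_4 = t['retries'] + 4:
   user  retries  retries_plus_4
0   Kai       21              25
1  Sara       31              35
Reading off the min of column 'retries_plus_4', we get 25.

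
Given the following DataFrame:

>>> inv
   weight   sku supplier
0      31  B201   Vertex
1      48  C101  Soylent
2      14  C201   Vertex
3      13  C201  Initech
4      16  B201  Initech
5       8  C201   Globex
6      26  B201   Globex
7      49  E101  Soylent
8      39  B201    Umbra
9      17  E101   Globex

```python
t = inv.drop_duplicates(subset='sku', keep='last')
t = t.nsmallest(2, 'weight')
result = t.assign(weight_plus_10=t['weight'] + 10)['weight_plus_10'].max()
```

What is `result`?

27

drop duplicate sku (keep=last):
   weight   sku supplier
1      48  C101  Soylent
5       8  C201   Globex
8      39  B201    Umbra
9      17  E101   Globex
take 2 rows with smallest weight:
   weight   sku supplier
5       8  C201   Globex
9      17  E101   Globex
add column weight_plus_10 = t['weight'] + 10:
   weight   sku supplier  weight_plus_10
5       8  C201   Globex              18
9      17  E101   Globex              27
Hence 27.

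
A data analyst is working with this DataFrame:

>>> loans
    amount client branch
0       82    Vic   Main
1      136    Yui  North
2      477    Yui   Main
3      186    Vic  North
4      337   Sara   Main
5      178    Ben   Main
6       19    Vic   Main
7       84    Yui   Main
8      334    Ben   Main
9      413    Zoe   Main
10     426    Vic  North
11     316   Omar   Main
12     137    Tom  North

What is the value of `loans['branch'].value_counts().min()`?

value_counts of branch:
branch
Main     9
North    4
Name: count, dtype: int64
So min() = 4.

4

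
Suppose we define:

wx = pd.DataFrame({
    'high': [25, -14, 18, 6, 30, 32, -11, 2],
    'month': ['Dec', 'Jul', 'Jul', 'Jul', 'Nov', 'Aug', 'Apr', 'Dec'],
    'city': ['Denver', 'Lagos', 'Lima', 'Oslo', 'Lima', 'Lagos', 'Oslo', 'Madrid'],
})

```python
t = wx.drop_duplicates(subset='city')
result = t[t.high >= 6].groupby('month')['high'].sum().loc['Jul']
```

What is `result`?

drop duplicate city (keep=first):
   high month    city
0    25   Dec  Denver
1   -14   Jul   Lagos
2    18   Jul    Lima
3     6   Jul    Oslo
7     2   Dec  Madrid
filter rows where high >= 6:
   high month    city
0    25   Dec  Denver
2    18   Jul    Lima
3     6   Jul    Oslo
group by month, sum of high:
month
Dec    25
Jul    24
Name: high, dtype: int64

24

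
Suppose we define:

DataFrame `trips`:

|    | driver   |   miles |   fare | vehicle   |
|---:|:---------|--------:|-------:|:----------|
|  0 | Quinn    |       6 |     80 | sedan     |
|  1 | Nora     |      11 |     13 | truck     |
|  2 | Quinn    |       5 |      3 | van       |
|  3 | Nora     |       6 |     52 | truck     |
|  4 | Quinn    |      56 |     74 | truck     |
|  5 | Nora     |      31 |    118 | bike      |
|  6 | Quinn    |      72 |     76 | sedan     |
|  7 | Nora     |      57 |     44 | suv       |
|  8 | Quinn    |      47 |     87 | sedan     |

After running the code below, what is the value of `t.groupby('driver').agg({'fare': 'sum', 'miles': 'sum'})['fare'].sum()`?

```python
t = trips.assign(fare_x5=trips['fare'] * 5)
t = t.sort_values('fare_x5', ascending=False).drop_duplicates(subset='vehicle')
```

add column fare_x5 = trips['fare'] * 5:
  driver  miles  fare vehicle  fare_x5
0  Quinn      6    80   sedan      400
1   Nora     11    13   truck       65
2  Quinn      5     3     van       15
3   Nora      6    52   truck      260
4  Quinn     56    74   truck      370
5   Nora     31   118    bike      590
6  Quinn     72    76   sedan      380
7   Nora     57    44     suv      220
8  Quinn     47    87   sedan      435
sort by fare_x5 descending:
  driver  miles  fare vehicle  fare_x5
5   Nora     31   118    bike      590
8  Quinn     47    87   sedan      435
0  Quinn      6    80   sedan      400
6  Quinn     72    76   sedan      380
4  Quinn     56    74   truck      370
3   Nora      6    52   truck      260
7   Nora     57    44     suv      220
1   Nora     11    13   truck       65
2  Quinn      5     3     van       15
drop duplicate vehicle (keep=first):
  driver  miles  fare vehicle  fare_x5
5   Nora     31   118    bike      590
8  Quinn     47    87   sedan      435
4  Quinn     56    74   truck      370
7   Nora     57    44     suv      220
2  Quinn      5     3     van       15
group by driver: sum(fare), sum(miles):
        fare  miles
driver             
Nora     162     88
Quinn    164    108
Then the sum of column 'fare': 326

326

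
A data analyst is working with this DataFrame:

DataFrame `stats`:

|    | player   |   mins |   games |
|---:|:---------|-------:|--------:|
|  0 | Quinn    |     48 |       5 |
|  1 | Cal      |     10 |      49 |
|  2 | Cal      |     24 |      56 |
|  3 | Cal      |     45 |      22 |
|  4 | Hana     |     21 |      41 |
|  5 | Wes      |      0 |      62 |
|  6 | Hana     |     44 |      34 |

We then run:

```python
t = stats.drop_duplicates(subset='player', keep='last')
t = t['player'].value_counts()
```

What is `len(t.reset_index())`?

4

drop duplicate player (keep=last):
  player  mins  games
0  Quinn    48      5
3    Cal    45     22
5    Wes     0     62
6   Hana    44     34
value_counts of player:
player
Quinn    1
Cal      1
Wes      1
Hana     1
Name: count, dtype: int64
reset_index():
  player  count
0  Quinn      1
1    Cal      1
2    Wes      1
3   Hana      1
The number of rows is 4.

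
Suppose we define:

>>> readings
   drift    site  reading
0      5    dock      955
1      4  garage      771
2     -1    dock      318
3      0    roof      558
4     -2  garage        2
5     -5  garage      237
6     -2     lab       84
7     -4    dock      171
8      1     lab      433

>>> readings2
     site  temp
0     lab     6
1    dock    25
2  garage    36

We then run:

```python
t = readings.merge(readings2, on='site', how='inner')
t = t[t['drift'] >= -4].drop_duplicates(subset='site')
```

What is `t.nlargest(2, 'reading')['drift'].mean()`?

merge on 'site' (how='inner') → 8 rows:
   drift    site  reading  temp
0      5    dock      955    25
1      4  garage      771    36
2     -1    dock      318    25
3     -2  garage        2    36
4     -5  garage      237    36
5     -2     lab       84     6
6     -4    dock      171    25
7      1     lab      433     6
filter rows where drift >= -4:
   drift    site  reading  temp
0      5    dock      955    25
1      4  garage      771    36
2     -1    dock      318    25
3     -2  garage        2    36
5     -2     lab       84     6
6     -4    dock      171    25
7      1     lab      433     6
drop duplicate site (keep=first):
   drift    site  reading  temp
0      5    dock      955    25
1      4  garage      771    36
5     -2     lab       84     6
take 2 rows with largest reading:
   drift    site  reading  temp
0      5    dock      955    25
1      4  garage      771    36
Reading off the mean of column 'drift', we get 4.5.

4.5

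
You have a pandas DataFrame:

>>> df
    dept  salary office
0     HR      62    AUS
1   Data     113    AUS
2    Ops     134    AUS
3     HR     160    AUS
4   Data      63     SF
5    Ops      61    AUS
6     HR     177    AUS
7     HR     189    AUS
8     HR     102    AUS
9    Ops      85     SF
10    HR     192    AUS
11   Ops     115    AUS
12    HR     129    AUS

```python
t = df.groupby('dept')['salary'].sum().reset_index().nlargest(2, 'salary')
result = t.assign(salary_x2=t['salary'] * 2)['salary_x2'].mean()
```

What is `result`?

group by dept, sum of salary:
dept
Data     176
HR      1011
Ops      395
Name: salary, dtype: int64
reset_index():
   dept  salary
0  Data     176
1    HR    1011
2   Ops     395
take 2 rows with largest salary:
  dept  salary
1   HR    1011
2  Ops     395
add column salary_x2 = t['salary'] * 2:
  dept  salary  salary_x2
1   HR    1011       2022
2  Ops     395        790
Reading off the mean of column 'salary_x2', we get 1406.0.

1406.0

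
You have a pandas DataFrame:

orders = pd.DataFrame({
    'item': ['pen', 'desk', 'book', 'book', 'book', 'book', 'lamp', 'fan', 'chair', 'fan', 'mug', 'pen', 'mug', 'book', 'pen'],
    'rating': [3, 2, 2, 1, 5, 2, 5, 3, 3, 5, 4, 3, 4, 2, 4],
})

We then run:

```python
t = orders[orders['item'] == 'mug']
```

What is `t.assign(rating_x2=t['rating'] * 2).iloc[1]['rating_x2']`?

8

filter rows where item == 'mug':
   item  rating
10  mug       4
12  mug       4
add column rating_x2 = t['rating'] * 2:
   item  rating  rating_x2
10  mug       4          8
12  mug       4          8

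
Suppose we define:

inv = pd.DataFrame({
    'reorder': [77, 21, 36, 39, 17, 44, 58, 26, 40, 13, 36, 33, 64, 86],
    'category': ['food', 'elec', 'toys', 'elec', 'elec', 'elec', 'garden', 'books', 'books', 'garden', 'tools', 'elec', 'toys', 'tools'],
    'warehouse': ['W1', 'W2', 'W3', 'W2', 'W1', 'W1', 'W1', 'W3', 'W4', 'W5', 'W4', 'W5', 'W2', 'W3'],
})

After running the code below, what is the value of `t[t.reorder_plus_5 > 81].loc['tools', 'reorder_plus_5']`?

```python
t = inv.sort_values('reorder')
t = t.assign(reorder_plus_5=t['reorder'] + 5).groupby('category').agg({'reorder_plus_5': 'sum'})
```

sort by reorder:
    reorder category warehouse
9        13   garden        W5
4        17     elec        W1
1        21     elec        W2
7        26    books        W3
11       33     elec        W5
2        36     toys        W3
10       36    tools        W4
3        39     elec        W2
8        40    books        W4
5        44     elec        W1
6        58   garden        W1
12       64     toys        W2
0        77     food        W1
13       86    tools        W3
add column reorder_plus_5 = t['reorder'] + 5:
    reorder category warehouse  reorder_plus_5
9        13   garden        W5              18
4        17     elec        W1              22
1        21     elec        W2              26
7        26    books        W3              31
11       33     elec        W5              38
2        36     toys        W3              41
10       36    tools        W4              41
3        39     elec        W2              44
8        40    books        W4              45
5        44     elec        W1              49
6        58   garden        W1              63
12       64     toys        W2              69
0        77     food        W1              82
13       86    tools        W3              91
group by category, sum of reorder_plus_5:
          reorder_plus_5
category                
books                 76
elec                 179
food                  82
garden                81
tools                132
toys                 110
filter rows where reorder_plus_5 > 81:
          reorder_plus_5
category                
elec                 179
food                  82
tools                132
toys                 110

132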